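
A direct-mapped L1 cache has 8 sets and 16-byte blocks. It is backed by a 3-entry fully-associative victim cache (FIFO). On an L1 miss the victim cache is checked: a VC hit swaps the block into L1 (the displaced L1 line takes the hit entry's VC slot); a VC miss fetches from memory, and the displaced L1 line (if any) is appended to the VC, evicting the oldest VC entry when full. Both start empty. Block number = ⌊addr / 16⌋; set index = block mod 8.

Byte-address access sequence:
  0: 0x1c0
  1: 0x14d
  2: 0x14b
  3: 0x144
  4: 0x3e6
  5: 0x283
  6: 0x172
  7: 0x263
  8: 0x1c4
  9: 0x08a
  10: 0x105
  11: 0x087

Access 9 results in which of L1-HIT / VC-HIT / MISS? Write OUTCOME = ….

OUTCOME = MISS

0: 0x1c0 (blk 28, set 4) → MISS  vc=[]
1: 0x14d (blk 20, set 4) → MISS  vc=[28]
2: 0x14b (blk 20, set 4) → L1-HIT  vc=[28]
3: 0x144 (blk 20, set 4) → L1-HIT  vc=[28]
4: 0x3e6 (blk 62, set 6) → MISS  vc=[28]
5: 0x283 (blk 40, set 0) → MISS  vc=[28]
6: 0x172 (blk 23, set 7) → MISS  vc=[28]
7: 0x263 (blk 38, set 6) → MISS  vc=[28, 62]
8: 0x1c4 (blk 28, set 4) → VC-HIT  vc=[20, 62]
9: 0x8a (blk 8, set 0) → MISS  vc=[20, 62, 40]
10: 0x105 (blk 16, set 0) → MISS  vc=[62, 40, 8]
11: 0x87 (blk 8, set 0) → VC-HIT  vc=[62, 40, 16]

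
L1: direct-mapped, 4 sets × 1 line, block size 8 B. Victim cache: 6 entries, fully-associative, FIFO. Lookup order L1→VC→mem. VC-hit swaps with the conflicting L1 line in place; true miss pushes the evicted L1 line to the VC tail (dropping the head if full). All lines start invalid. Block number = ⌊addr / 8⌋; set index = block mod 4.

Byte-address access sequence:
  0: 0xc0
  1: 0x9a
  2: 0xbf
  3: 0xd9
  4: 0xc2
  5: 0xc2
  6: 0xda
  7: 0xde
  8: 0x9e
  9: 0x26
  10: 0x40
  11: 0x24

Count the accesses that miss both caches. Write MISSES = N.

  [0] addr=0xc0 blk=24 s=0: MISS | VC []
  [1] addr=0x9a blk=19 s=3: MISS | VC []
  [2] addr=0xbf blk=23 s=3: MISS | VC [19]
  [3] addr=0xd9 blk=27 s=3: MISS | VC [19, 23]
  [4] addr=0xc2 blk=24 s=0: L1-HIT | VC [19, 23]
  [5] addr=0xc2 blk=24 s=0: L1-HIT | VC [19, 23]
  [6] addr=0xda blk=27 s=3: L1-HIT | VC [19, 23]
  [7] addr=0xde blk=27 s=3: L1-HIT | VC [19, 23]
  [8] addr=0x9e blk=19 s=3: VC-HIT | VC [27, 23]
  [9] addr=0x26 blk=4 s=0: MISS | VC [27, 23, 24]
  [10] addr=0x40 blk=8 s=0: MISS | VC [27, 23, 24, 4]
  [11] addr=0x24 blk=4 s=0: VC-HIT | VC [27, 23, 24, 8]

MISSES = 6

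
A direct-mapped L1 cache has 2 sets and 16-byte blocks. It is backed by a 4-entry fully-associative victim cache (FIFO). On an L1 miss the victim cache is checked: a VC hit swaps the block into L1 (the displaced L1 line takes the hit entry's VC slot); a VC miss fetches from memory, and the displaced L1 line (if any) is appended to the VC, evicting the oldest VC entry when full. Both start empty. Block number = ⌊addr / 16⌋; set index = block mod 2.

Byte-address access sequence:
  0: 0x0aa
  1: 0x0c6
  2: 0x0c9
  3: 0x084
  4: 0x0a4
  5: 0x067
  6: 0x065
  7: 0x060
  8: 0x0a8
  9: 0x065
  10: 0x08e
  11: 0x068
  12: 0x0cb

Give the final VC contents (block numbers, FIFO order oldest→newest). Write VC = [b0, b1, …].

  [0] addr=0xaa blk=10 s=0: MISS | VC []
  [1] addr=0xc6 blk=12 s=0: MISS | VC [10]
  [2] addr=0xc9 blk=12 s=0: L1-HIT | VC [10]
  [3] addr=0x84 blk=8 s=0: MISS | VC [10, 12]
  [4] addr=0xa4 blk=10 s=0: VC-HIT | VC [8, 12]
  [5] addr=0x67 blk=6 s=0: MISS | VC [8, 12, 10]
  [6] addr=0x65 blk=6 s=0: L1-HIT | VC [8, 12, 10]
  [7] addr=0x60 blk=6 s=0: L1-HIT | VC [8, 12, 10]
  [8] addr=0xa8 blk=10 s=0: VC-HIT | VC [8, 12, 6]
  [9] addr=0x65 blk=6 s=0: VC-HIT | VC [8, 12, 10]
  [10] addr=0x8e blk=8 s=0: VC-HIT | VC [6, 12, 10]
  [11] addr=0x68 blk=6 s=0: VC-HIT | VC [8, 12, 10]
  [12] addr=0xcb blk=12 s=0: VC-HIT | VC [8, 6, 10]

VC = [8, 6, 10]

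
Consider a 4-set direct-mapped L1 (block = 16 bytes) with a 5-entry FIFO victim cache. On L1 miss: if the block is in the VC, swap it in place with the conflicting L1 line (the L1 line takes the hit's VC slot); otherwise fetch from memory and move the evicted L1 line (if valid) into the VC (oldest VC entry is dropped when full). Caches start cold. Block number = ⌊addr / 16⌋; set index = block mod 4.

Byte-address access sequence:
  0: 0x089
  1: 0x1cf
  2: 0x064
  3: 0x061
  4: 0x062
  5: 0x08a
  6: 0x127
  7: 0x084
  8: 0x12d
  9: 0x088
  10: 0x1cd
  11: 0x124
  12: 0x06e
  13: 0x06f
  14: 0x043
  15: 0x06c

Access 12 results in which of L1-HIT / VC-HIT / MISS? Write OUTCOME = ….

OUTCOME = VC-HIT

  [0] addr=0x89 blk=8 s=0: MISS | VC []
  [1] addr=0x1cf blk=28 s=0: MISS | VC [8]
  [2] addr=0x64 blk=6 s=2: MISS | VC [8]
  [3] addr=0x61 blk=6 s=2: L1-HIT | VC [8]
  [4] addr=0x62 blk=6 s=2: L1-HIT | VC [8]
  [5] addr=0x8a blk=8 s=0: VC-HIT | VC [28]
  [6] addr=0x127 blk=18 s=2: MISS | VC [28, 6]
  [7] addr=0x84 blk=8 s=0: L1-HIT | VC [28, 6]
  [8] addr=0x12d blk=18 s=2: L1-HIT | VC [28, 6]
  [9] addr=0x88 blk=8 s=0: L1-HIT | VC [28, 6]
  [10] addr=0x1cd blk=28 s=0: VC-HIT | VC [8, 6]
  [11] addr=0x124 blk=18 s=2: L1-HIT | VC [8, 6]
  [12] addr=0x6e blk=6 s=2: VC-HIT | VC [8, 18]
  [13] addr=0x6f blk=6 s=2: L1-HIT | VC [8, 18]
  [14] addr=0x43 blk=4 s=0: MISS | VC [8, 18, 28]
  [15] addr=0x6c blk=6 s=2: L1-HIT | VC [8, 18, 28]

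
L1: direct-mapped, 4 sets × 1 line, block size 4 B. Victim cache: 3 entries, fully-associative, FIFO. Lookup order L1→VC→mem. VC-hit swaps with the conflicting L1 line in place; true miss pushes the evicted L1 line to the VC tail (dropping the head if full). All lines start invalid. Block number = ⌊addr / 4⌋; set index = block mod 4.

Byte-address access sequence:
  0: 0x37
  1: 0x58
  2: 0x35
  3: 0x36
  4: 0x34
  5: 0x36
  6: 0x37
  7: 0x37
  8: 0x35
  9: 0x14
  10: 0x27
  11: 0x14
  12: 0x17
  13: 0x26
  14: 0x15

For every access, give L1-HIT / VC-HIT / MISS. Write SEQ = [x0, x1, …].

SEQ = [MISS, MISS, L1-HIT, L1-HIT, L1-HIT, L1-HIT, L1-HIT, L1-HIT, L1-HIT, MISS, MISS, VC-HIT, L1-HIT, VC-HIT, VC-HIT]

0: 0x37 (blk 13, set 1) → MISS  vc=[]
1: 0x58 (blk 22, set 2) → MISS  vc=[]
2: 0x35 (blk 13, set 1) → L1-HIT  vc=[]
3: 0x36 (blk 13, set 1) → L1-HIT  vc=[]
4: 0x34 (blk 13, set 1) → L1-HIT  vc=[]
5: 0x36 (blk 13, set 1) → L1-HIT  vc=[]
6: 0x37 (blk 13, set 1) → L1-HIT  vc=[]
7: 0x37 (blk 13, set 1) → L1-HIT  vc=[]
8: 0x35 (blk 13, set 1) → L1-HIT  vc=[]
9: 0x14 (blk 5, set 1) → MISS  vc=[13]
10: 0x27 (blk 9, set 1) → MISS  vc=[13, 5]
11: 0x14 (blk 5, set 1) → VC-HIT  vc=[13, 9]
12: 0x17 (blk 5, set 1) → L1-HIT  vc=[13, 9]
13: 0x26 (blk 9, set 1) → VC-HIT  vc=[13, 5]
14: 0x15 (blk 5, set 1) → VC-HIT  vc=[13, 9]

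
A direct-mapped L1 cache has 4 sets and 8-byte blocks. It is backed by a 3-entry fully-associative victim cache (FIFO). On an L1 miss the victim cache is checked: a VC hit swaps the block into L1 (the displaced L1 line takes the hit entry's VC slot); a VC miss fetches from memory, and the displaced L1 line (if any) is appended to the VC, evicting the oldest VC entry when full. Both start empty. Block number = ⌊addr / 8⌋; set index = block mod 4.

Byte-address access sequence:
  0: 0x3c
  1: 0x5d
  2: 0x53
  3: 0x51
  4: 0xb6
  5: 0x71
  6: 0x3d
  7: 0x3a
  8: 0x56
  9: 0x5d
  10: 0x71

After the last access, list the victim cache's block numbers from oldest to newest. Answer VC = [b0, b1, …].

VC = [7, 10, 22]

  [0] addr=0x3c blk=7 s=3: MISS | VC []
  [1] addr=0x5d blk=11 s=3: MISS | VC [7]
  [2] addr=0x53 blk=10 s=2: MISS | VC [7]
  [3] addr=0x51 blk=10 s=2: L1-HIT | VC [7]
  [4] addr=0xb6 blk=22 s=2: MISS | VC [7, 10]
  [5] addr=0x71 blk=14 s=2: MISS | VC [7, 10, 22]
  [6] addr=0x3d blk=7 s=3: VC-HIT | VC [11, 10, 22]
  [7] addr=0x3a blk=7 s=3: L1-HIT | VC [11, 10, 22]
  [8] addr=0x56 blk=10 s=2: VC-HIT | VC [11, 14, 22]
  [9] addr=0x5d blk=11 s=3: VC-HIT | VC [7, 14, 22]
  [10] addr=0x71 blk=14 s=2: VC-HIT | VC [7, 10, 22]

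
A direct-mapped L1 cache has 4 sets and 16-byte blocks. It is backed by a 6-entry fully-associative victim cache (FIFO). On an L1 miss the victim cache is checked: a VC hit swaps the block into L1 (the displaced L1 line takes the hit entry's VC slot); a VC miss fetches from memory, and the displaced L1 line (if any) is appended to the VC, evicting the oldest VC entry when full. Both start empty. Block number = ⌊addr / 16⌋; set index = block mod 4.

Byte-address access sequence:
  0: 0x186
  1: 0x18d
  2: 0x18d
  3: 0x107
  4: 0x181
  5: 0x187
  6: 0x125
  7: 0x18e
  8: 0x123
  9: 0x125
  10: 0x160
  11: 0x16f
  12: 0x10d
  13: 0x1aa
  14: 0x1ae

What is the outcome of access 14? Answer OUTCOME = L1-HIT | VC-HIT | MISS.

OUTCOME = L1-HIT

  [0] addr=0x186 blk=24 s=0: MISS | VC []
  [1] addr=0x18d blk=24 s=0: L1-HIT | VC []
  [2] addr=0x18d blk=24 s=0: L1-HIT | VC []
  [3] addr=0x107 blk=16 s=0: MISS | VC [24]
  [4] addr=0x181 blk=24 s=0: VC-HIT | VC [16]
  [5] addr=0x187 blk=24 s=0: L1-HIT | VC [16]
  [6] addr=0x125 blk=18 s=2: MISS | VC [16]
  [7] addr=0x18e blk=24 s=0: L1-HIT | VC [16]
  [8] addr=0x123 blk=18 s=2: L1-HIT | VC [16]
  [9] addr=0x125 blk=18 s=2: L1-HIT | VC [16]
  [10] addr=0x160 blk=22 s=2: MISS | VC [16, 18]
  [11] addr=0x16f blk=22 s=2: L1-HIT | VC [16, 18]
  [12] addr=0x10d blk=16 s=0: VC-HIT | VC [24, 18]
  [13] addr=0x1aa blk=26 s=2: MISS | VC [24, 18, 22]
  [14] addr=0x1ae blk=26 s=2: L1-HIT | VC [24, 18, 22]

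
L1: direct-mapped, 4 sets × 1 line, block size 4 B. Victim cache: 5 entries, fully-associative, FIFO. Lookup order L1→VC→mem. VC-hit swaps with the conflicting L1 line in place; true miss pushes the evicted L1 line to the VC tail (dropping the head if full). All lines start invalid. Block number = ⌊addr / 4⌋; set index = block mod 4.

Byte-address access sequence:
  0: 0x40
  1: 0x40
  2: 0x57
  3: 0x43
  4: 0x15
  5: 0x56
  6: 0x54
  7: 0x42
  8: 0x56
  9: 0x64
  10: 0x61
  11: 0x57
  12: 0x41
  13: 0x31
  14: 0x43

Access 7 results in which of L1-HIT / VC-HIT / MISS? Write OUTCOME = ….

  [0] addr=0x40 blk=16 s=0: MISS | VC []
  [1] addr=0x40 blk=16 s=0: L1-HIT | VC []
  [2] addr=0x57 blk=21 s=1: MISS | VC []
  [3] addr=0x43 blk=16 s=0: L1-HIT | VC []
  [4] addr=0x15 blk=5 s=1: MISS | VC [21]
  [5] addr=0x56 blk=21 s=1: VC-HIT | VC [5]
  [6] addr=0x54 blk=21 s=1: L1-HIT | VC [5]
  [7] addr=0x42 blk=16 s=0: L1-HIT | VC [5]
  [8] addr=0x56 blk=21 s=1: L1-HIT | VC [5]
  [9] addr=0x64 blk=25 s=1: MISS | VC [5, 21]
  [10] addr=0x61 blk=24 s=0: MISS | VC [5, 21, 16]
  [11] addr=0x57 blk=21 s=1: VC-HIT | VC [5, 25, 16]
  [12] addr=0x41 blk=16 s=0: VC-HIT | VC [5, 25, 24]
  [13] addr=0x31 blk=12 s=0: MISS | VC [5, 25, 24, 16]
  [14] addr=0x43 blk=16 s=0: VC-HIT | VC [5, 25, 24, 12]

OUTCOME = L1-HIT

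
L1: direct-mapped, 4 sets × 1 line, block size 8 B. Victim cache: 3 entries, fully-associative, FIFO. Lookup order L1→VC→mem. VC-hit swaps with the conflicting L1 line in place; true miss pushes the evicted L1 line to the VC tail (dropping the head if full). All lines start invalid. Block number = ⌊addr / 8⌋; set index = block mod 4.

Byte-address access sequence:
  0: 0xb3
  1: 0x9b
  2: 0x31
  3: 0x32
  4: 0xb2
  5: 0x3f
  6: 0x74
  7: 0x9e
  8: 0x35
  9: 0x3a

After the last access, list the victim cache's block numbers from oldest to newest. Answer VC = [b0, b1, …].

0: 0xb3 (blk 22, set 2) → MISS  vc=[]
1: 0x9b (blk 19, set 3) → MISS  vc=[]
2: 0x31 (blk 6, set 2) → MISS  vc=[22]
3: 0x32 (blk 6, set 2) → L1-HIT  vc=[22]
4: 0xb2 (blk 22, set 2) → VC-HIT  vc=[6]
5: 0x3f (blk 7, set 3) → MISS  vc=[6, 19]
6: 0x74 (blk 14, set 2) → MISS  vc=[6, 19, 22]
7: 0x9e (blk 19, set 3) → VC-HIT  vc=[6, 7, 22]
8: 0x35 (blk 6, set 2) → VC-HIT  vc=[14, 7, 22]
9: 0x3a (blk 7, set 3) → VC-HIT  vc=[14, 19, 22]

VC = [14, 19, 22]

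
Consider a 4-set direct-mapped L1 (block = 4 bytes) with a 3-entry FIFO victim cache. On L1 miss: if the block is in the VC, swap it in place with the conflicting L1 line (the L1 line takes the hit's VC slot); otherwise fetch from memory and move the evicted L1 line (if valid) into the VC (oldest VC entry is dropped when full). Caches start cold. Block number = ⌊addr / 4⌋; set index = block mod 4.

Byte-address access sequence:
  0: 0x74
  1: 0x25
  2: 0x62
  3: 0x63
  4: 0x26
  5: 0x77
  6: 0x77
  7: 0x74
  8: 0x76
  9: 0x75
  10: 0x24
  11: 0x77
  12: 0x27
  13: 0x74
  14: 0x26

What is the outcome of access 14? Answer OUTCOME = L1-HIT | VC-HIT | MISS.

  [0] addr=0x74 blk=29 s=1: MISS | VC []
  [1] addr=0x25 blk=9 s=1: MISS | VC [29]
  [2] addr=0x62 blk=24 s=0: MISS | VC [29]
  [3] addr=0x63 blk=24 s=0: L1-HIT | VC [29]
  [4] addr=0x26 blk=9 s=1: L1-HIT | VC [29]
  [5] addr=0x77 blk=29 s=1: VC-HIT | VC [9]
  [6] addr=0x77 blk=29 s=1: L1-HIT | VC [9]
  [7] addr=0x74 blk=29 s=1: L1-HIT | VC [9]
  [8] addr=0x76 blk=29 s=1: L1-HIT | VC [9]
  [9] addr=0x75 blk=29 s=1: L1-HIT | VC [9]
  [10] addr=0x24 blk=9 s=1: VC-HIT | VC [29]
  [11] addr=0x77 blk=29 s=1: VC-HIT | VC [9]
  [12] addr=0x27 blk=9 s=1: VC-HIT | VC [29]
  [13] addr=0x74 blk=29 s=1: VC-HIT | VC [9]
  [14] addr=0x26 blk=9 s=1: VC-HIT | VC [29]

OUTCOME = VC-HIT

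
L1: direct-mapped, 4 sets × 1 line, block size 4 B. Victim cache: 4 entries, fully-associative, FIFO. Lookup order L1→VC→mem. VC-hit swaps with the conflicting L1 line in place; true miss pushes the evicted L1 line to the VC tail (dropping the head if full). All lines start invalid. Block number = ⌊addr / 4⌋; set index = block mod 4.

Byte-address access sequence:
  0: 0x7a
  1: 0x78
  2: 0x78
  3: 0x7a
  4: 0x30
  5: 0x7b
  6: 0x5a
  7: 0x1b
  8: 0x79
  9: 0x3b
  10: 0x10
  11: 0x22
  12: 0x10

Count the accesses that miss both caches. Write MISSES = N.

  [0] addr=0x7a blk=30 s=2: MISS | VC []
  [1] addr=0x78 blk=30 s=2: L1-HIT | VC []
  [2] addr=0x78 blk=30 s=2: L1-HIT | VC []
  [3] addr=0x7a blk=30 s=2: L1-HIT | VC []
  [4] addr=0x30 blk=12 s=0: MISS | VC []
  [5] addr=0x7b blk=30 s=2: L1-HIT | VC []
  [6] addr=0x5a blk=22 s=2: MISS | VC [30]
  [7] addr=0x1b blk=6 s=2: MISS | VC [30, 22]
  [8] addr=0x79 blk=30 s=2: VC-HIT | VC [6, 22]
  [9] addr=0x3b blk=14 s=2: MISS | VC [6, 22, 30]
  [10] addr=0x10 blk=4 s=0: MISS | VC [6, 22, 30, 12]
  [11] addr=0x22 blk=8 s=0: MISS | VC [22, 30, 12, 4]
  [12] addr=0x10 blk=4 s=0: VC-HIT | VC [22, 30, 12, 8]

MISSES = 7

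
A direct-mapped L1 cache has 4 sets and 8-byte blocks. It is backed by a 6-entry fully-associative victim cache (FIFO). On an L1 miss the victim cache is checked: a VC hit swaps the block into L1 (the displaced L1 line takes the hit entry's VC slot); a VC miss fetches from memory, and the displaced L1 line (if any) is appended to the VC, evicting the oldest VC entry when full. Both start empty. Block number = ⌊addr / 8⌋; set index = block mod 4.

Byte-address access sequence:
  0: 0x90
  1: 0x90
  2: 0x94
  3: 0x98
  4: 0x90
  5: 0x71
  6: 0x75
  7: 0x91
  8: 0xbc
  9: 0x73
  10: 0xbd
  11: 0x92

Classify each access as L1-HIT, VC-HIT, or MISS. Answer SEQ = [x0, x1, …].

SEQ = [MISS, L1-HIT, L1-HIT, MISS, L1-HIT, MISS, L1-HIT, VC-HIT, MISS, VC-HIT, L1-HIT, VC-HIT]

#0 0x90→b18/s2 MISS; vc=[]
#1 0x90→b18/s2 L1-HIT; vc=[]
#2 0x94→b18/s2 L1-HIT; vc=[]
#3 0x98→b19/s3 MISS; vc=[]
#4 0x90→b18/s2 L1-HIT; vc=[]
#5 0x71→b14/s2 MISS; vc=[18]
#6 0x75→b14/s2 L1-HIT; vc=[18]
#7 0x91→b18/s2 VC-HIT; vc=[14]
#8 0xbc→b23/s3 MISS; vc=[14,19]
#9 0x73→b14/s2 VC-HIT; vc=[18,19]
#10 0xbd→b23/s3 L1-HIT; vc=[18,19]
#11 0x92→b18/s2 VC-HIT; vc=[14,19]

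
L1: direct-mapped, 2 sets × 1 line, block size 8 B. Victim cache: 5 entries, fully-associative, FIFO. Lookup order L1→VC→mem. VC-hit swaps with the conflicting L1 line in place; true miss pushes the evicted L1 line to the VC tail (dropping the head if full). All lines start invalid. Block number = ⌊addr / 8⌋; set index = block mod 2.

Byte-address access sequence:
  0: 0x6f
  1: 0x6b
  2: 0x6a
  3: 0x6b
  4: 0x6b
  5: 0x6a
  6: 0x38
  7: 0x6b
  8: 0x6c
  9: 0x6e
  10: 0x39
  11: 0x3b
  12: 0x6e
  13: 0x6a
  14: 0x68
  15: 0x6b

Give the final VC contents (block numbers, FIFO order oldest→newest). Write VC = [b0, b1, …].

VC = [7]

0: 0x6f (blk 13, set 1) → MISS  vc=[]
1: 0x6b (blk 13, set 1) → L1-HIT  vc=[]
2: 0x6a (blk 13, set 1) → L1-HIT  vc=[]
3: 0x6b (blk 13, set 1) → L1-HIT  vc=[]
4: 0x6b (blk 13, set 1) → L1-HIT  vc=[]
5: 0x6a (blk 13, set 1) → L1-HIT  vc=[]
6: 0x38 (blk 7, set 1) → MISS  vc=[13]
7: 0x6b (blk 13, set 1) → VC-HIT  vc=[7]
8: 0x6c (blk 13, set 1) → L1-HIT  vc=[7]
9: 0x6e (blk 13, set 1) → L1-HIT  vc=[7]
10: 0x39 (blk 7, set 1) → VC-HIT  vc=[13]
11: 0x3b (blk 7, set 1) → L1-HIT  vc=[13]
12: 0x6e (blk 13, set 1) → VC-HIT  vc=[7]
13: 0x6a (blk 13, set 1) → L1-HIT  vc=[7]
14: 0x68 (blk 13, set 1) → L1-HIT  vc=[7]
15: 0x6b (blk 13, set 1) → L1-HIT  vc=[7]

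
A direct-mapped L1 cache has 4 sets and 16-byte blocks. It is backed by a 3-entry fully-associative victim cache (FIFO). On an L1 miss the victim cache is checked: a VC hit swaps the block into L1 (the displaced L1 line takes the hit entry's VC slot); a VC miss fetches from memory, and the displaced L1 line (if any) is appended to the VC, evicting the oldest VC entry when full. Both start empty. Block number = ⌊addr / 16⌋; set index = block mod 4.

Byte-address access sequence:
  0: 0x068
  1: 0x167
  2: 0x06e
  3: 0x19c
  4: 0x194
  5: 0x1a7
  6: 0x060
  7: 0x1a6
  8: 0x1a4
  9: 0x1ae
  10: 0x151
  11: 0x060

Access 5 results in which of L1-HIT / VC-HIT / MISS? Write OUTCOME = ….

0: 0x68 (blk 6, set 2) → MISS  vc=[]
1: 0x167 (blk 22, set 2) → MISS  vc=[6]
2: 0x6e (blk 6, set 2) → VC-HIT  vc=[22]
3: 0x19c (blk 25, set 1) → MISS  vc=[22]
4: 0x194 (blk 25, set 1) → L1-HIT  vc=[22]
5: 0x1a7 (blk 26, set 2) → MISS  vc=[22, 6]
6: 0x60 (blk 6, set 2) → VC-HIT  vc=[22, 26]
7: 0x1a6 (blk 26, set 2) → VC-HIT  vc=[22, 6]
8: 0x1a4 (blk 26, set 2) → L1-HIT  vc=[22, 6]
9: 0x1ae (blk 26, set 2) → L1-HIT  vc=[22, 6]
10: 0x151 (blk 21, set 1) → MISS  vc=[22, 6, 25]
11: 0x60 (blk 6, set 2) → VC-HIT  vc=[22, 26, 25]

OUTCOME = MISS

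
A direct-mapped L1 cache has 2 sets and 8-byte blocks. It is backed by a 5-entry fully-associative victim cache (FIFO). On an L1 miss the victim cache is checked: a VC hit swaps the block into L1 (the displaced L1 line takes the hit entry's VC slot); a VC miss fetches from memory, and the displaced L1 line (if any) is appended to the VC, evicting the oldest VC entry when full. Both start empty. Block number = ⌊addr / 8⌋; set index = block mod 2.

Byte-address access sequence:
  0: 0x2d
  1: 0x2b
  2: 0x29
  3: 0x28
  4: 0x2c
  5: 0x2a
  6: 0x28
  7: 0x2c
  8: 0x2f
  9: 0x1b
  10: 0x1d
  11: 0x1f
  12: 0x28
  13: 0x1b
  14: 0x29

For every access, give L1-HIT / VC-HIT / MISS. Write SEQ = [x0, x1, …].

#0 0x2d→b5/s1 MISS; vc=[]
#1 0x2b→b5/s1 L1-HIT; vc=[]
#2 0x29→b5/s1 L1-HIT; vc=[]
#3 0x28→b5/s1 L1-HIT; vc=[]
#4 0x2c→b5/s1 L1-HIT; vc=[]
#5 0x2a→b5/s1 L1-HIT; vc=[]
#6 0x28→b5/s1 L1-HIT; vc=[]
#7 0x2c→b5/s1 L1-HIT; vc=[]
#8 0x2f→b5/s1 L1-HIT; vc=[]
#9 0x1b→b3/s1 MISS; vc=[5]
#10 0x1d→b3/s1 L1-HIT; vc=[5]
#11 0x1f→b3/s1 L1-HIT; vc=[5]
#12 0x28→b5/s1 VC-HIT; vc=[3]
#13 0x1b→b3/s1 VC-HIT; vc=[5]
#14 0x29→b5/s1 VC-HIT; vc=[3]

SEQ = [MISS, L1-HIT, L1-HIT, L1-HIT, L1-HIT, L1-HIT, L1-HIT, L1-HIT, L1-HIT, MISS, L1-HIT, L1-HIT, VC-HIT, VC-HIT, VC-HIT]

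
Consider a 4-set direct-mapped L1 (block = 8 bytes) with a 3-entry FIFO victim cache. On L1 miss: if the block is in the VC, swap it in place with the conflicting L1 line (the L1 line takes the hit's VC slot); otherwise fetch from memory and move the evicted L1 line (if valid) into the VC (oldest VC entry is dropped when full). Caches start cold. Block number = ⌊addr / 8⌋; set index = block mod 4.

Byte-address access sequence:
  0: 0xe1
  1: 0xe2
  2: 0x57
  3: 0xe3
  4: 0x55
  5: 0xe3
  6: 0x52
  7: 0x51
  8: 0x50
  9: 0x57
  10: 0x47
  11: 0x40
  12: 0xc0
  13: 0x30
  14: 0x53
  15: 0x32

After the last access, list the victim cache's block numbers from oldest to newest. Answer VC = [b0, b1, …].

VC = [28, 8, 10]

0: 0xe1 (blk 28, set 0) → MISS  vc=[]
1: 0xe2 (blk 28, set 0) → L1-HIT  vc=[]
2: 0x57 (blk 10, set 2) → MISS  vc=[]
3: 0xe3 (blk 28, set 0) → L1-HIT  vc=[]
4: 0x55 (blk 10, set 2) → L1-HIT  vc=[]
5: 0xe3 (blk 28, set 0) → L1-HIT  vc=[]
6: 0x52 (blk 10, set 2) → L1-HIT  vc=[]
7: 0x51 (blk 10, set 2) → L1-HIT  vc=[]
8: 0x50 (blk 10, set 2) → L1-HIT  vc=[]
9: 0x57 (blk 10, set 2) → L1-HIT  vc=[]
10: 0x47 (blk 8, set 0) → MISS  vc=[28]
11: 0x40 (blk 8, set 0) → L1-HIT  vc=[28]
12: 0xc0 (blk 24, set 0) → MISS  vc=[28, 8]
13: 0x30 (blk 6, set 2) → MISS  vc=[28, 8, 10]
14: 0x53 (blk 10, set 2) → VC-HIT  vc=[28, 8, 6]
15: 0x32 (blk 6, set 2) → VC-HIT  vc=[28, 8, 10]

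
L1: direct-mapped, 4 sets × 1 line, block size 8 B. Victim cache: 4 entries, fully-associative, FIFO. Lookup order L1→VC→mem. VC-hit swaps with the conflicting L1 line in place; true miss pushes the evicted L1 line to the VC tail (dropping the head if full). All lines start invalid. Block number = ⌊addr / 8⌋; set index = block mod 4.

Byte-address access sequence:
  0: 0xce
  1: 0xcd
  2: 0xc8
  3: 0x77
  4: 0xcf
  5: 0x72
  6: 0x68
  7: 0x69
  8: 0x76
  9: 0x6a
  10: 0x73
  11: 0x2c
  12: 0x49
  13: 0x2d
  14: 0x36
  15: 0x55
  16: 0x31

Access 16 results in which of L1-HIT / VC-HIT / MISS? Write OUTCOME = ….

  [0] addr=0xce blk=25 s=1: MISS | VC []
  [1] addr=0xcd blk=25 s=1: L1-HIT | VC []
  [2] addr=0xc8 blk=25 s=1: L1-HIT | VC []
  [3] addr=0x77 blk=14 s=2: MISS | VC []
  [4] addr=0xcf blk=25 s=1: L1-HIT | VC []
  [5] addr=0x72 blk=14 s=2: L1-HIT | VC []
  [6] addr=0x68 blk=13 s=1: MISS | VC [25]
  [7] addr=0x69 blk=13 s=1: L1-HIT | VC [25]
  [8] addr=0x76 blk=14 s=2: L1-HIT | VC [25]
  [9] addr=0x6a blk=13 s=1: L1-HIT | VC [25]
  [10] addr=0x73 blk=14 s=2: L1-HIT | VC [25]
  [11] addr=0x2c blk=5 s=1: MISS | VC [25, 13]
  [12] addr=0x49 blk=9 s=1: MISS | VC [25, 13, 5]
  [13] addr=0x2d blk=5 s=1: VC-HIT | VC [25, 13, 9]
  [14] addr=0x36 blk=6 s=2: MISS | VC [25, 13, 9, 14]
  [15] addr=0x55 blk=10 s=2: MISS | VC [13, 9, 14, 6]
  [16] addr=0x31 blk=6 s=2: VC-HIT | VC [13, 9, 14, 10]

OUTCOME = VC-HIT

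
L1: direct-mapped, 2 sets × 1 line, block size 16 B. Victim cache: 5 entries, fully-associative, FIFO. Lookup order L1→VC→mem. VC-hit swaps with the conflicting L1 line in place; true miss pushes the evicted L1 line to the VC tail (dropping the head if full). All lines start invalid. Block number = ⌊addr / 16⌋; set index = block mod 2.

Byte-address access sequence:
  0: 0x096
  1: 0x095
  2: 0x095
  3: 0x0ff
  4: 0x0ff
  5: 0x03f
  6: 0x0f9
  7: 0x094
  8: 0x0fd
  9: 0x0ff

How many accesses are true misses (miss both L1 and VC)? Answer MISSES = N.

  [0] addr=0x96 blk=9 s=1: MISS | VC []
  [1] addr=0x95 blk=9 s=1: L1-HIT | VC []
  [2] addr=0x95 blk=9 s=1: L1-HIT | VC []
  [3] addr=0xff blk=15 s=1: MISS | VC [9]
  [4] addr=0xff blk=15 s=1: L1-HIT | VC [9]
  [5] addr=0x3f blk=3 s=1: MISS | VC [9, 15]
  [6] addr=0xf9 blk=15 s=1: VC-HIT | VC [9, 3]
  [7] addr=0x94 blk=9 s=1: VC-HIT | VC [15, 3]
  [8] addr=0xfd blk=15 s=1: VC-HIT | VC [9, 3]
  [9] addr=0xff blk=15 s=1: L1-HIT | VC [9, 3]

MISSES = 3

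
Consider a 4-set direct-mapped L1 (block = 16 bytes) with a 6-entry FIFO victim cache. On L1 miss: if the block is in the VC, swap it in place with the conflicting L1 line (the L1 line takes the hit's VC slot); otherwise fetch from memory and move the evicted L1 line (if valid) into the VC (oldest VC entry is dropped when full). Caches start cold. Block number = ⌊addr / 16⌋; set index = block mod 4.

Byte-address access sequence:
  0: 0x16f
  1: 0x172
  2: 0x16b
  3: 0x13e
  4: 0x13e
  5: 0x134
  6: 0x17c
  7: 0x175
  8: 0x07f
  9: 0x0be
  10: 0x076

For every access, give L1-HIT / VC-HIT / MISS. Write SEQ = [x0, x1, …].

SEQ = [MISS, MISS, L1-HIT, MISS, L1-HIT, L1-HIT, VC-HIT, L1-HIT, MISS, MISS, VC-HIT]

#0 0x16f→b22/s2 MISS; vc=[]
#1 0x172→b23/s3 MISS; vc=[]
#2 0x16b→b22/s2 L1-HIT; vc=[]
#3 0x13e→b19/s3 MISS; vc=[23]
#4 0x13e→b19/s3 L1-HIT; vc=[23]
#5 0x134→b19/s3 L1-HIT; vc=[23]
#6 0x17c→b23/s3 VC-HIT; vc=[19]
#7 0x175→b23/s3 L1-HIT; vc=[19]
#8 0x7f→b7/s3 MISS; vc=[19,23]
#9 0xbe→b11/s3 MISS; vc=[19,23,7]
#10 0x76→b7/s3 VC-HIT; vc=[19,23,11]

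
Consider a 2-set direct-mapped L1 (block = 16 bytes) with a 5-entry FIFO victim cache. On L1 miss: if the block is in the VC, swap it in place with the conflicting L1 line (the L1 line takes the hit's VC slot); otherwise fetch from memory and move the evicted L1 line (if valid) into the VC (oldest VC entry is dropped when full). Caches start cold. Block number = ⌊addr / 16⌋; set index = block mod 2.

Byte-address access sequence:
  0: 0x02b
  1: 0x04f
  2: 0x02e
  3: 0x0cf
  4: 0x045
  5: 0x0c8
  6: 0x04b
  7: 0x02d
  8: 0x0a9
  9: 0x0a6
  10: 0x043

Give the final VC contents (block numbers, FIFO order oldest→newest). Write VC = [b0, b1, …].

#0 0x2b→b2/s0 MISS; vc=[]
#1 0x4f→b4/s0 MISS; vc=[2]
#2 0x2e→b2/s0 VC-HIT; vc=[4]
#3 0xcf→b12/s0 MISS; vc=[4,2]
#4 0x45→b4/s0 VC-HIT; vc=[12,2]
#5 0xc8→b12/s0 VC-HIT; vc=[4,2]
#6 0x4b→b4/s0 VC-HIT; vc=[12,2]
#7 0x2d→b2/s0 VC-HIT; vc=[12,4]
#8 0xa9→b10/s0 MISS; vc=[12,4,2]
#9 0xa6→b10/s0 L1-HIT; vc=[12,4,2]
#10 0x43→b4/s0 VC-HIT; vc=[12,10,2]

VC = [12, 10, 2]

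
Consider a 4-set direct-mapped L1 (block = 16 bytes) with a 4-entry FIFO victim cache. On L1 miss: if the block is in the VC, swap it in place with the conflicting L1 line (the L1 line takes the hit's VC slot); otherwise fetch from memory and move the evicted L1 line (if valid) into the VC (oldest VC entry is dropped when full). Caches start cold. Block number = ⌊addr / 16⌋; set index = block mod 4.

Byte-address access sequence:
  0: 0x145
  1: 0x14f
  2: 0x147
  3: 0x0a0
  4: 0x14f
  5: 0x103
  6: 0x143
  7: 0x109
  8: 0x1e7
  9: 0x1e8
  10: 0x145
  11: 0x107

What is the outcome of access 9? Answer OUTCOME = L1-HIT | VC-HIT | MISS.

#0 0x145→b20/s0 MISS; vc=[]
#1 0x14f→b20/s0 L1-HIT; vc=[]
#2 0x147→b20/s0 L1-HIT; vc=[]
#3 0xa0→b10/s2 MISS; vc=[]
#4 0x14f→b20/s0 L1-HIT; vc=[]
#5 0x103→b16/s0 MISS; vc=[20]
#6 0x143→b20/s0 VC-HIT; vc=[16]
#7 0x109→b16/s0 VC-HIT; vc=[20]
#8 0x1e7→b30/s2 MISS; vc=[20,10]
#9 0x1e8→b30/s2 L1-HIT; vc=[20,10]
#10 0x145→b20/s0 VC-HIT; vc=[16,10]
#11 0x107→b16/s0 VC-HIT; vc=[20,10]

OUTCOME = L1-HIT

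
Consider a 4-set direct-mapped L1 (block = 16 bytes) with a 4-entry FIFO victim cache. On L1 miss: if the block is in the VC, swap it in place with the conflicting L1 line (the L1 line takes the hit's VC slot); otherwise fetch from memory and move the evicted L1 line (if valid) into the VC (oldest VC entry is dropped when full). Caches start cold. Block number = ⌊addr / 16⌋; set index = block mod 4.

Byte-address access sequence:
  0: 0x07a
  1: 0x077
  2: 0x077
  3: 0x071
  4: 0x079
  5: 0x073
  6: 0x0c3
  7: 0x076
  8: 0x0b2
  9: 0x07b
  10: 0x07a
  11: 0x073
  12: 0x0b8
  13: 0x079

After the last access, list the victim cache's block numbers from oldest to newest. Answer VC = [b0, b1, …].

#0 0x7a→b7/s3 MISS; vc=[]
#1 0x77→b7/s3 L1-HIT; vc=[]
#2 0x77→b7/s3 L1-HIT; vc=[]
#3 0x71→b7/s3 L1-HIT; vc=[]
#4 0x79→b7/s3 L1-HIT; vc=[]
#5 0x73→b7/s3 L1-HIT; vc=[]
#6 0xc3→b12/s0 MISS; vc=[]
#7 0x76→b7/s3 L1-HIT; vc=[]
#8 0xb2→b11/s3 MISS; vc=[7]
#9 0x7b→b7/s3 VC-HIT; vc=[11]
#10 0x7a→b7/s3 L1-HIT; vc=[11]
#11 0x73→b7/s3 L1-HIT; vc=[11]
#12 0xb8→b11/s3 VC-HIT; vc=[7]
#13 0x79→b7/s3 VC-HIT; vc=[11]

VC = [11]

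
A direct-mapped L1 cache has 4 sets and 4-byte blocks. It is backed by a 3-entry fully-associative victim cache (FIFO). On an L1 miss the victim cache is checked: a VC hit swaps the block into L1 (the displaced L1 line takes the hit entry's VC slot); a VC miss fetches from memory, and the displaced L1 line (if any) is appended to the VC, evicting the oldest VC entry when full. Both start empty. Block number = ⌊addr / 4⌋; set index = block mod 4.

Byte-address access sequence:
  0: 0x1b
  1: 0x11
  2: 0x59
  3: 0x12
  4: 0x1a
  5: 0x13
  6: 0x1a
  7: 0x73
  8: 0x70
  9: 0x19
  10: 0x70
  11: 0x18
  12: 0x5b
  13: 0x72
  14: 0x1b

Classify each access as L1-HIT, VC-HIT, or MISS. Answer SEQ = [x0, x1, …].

  [0] addr=0x1b blk=6 s=2: MISS | VC []
  [1] addr=0x11 blk=4 s=0: MISS | VC []
  [2] addr=0x59 blk=22 s=2: MISS | VC [6]
  [3] addr=0x12 blk=4 s=0: L1-HIT | VC [6]
  [4] addr=0x1a blk=6 s=2: VC-HIT | VC [22]
  [5] addr=0x13 blk=4 s=0: L1-HIT | VC [22]
  [6] addr=0x1a blk=6 s=2: L1-HIT | VC [22]
  [7] addr=0x73 blk=28 s=0: MISS | VC [22, 4]
  [8] addr=0x70 blk=28 s=0: L1-HIT | VC [22, 4]
  [9] addr=0x19 blk=6 s=2: L1-HIT | VC [22, 4]
  [10] addr=0x70 blk=28 s=0: L1-HIT | VC [22, 4]
  [11] addr=0x18 blk=6 s=2: L1-HIT | VC [22, 4]
  [12] addr=0x5b blk=22 s=2: VC-HIT | VC [6, 4]
  [13] addr=0x72 blk=28 s=0: L1-HIT | VC [6, 4]
  [14] addr=0x1b blk=6 s=2: VC-HIT | VC [22, 4]

SEQ = [MISS, MISS, MISS, L1-HIT, VC-HIT, L1-HIT, L1-HIT, MISS, L1-HIT, L1-HIT, L1-HIT, L1-HIT, VC-HIT, L1-HIT, VC-HIT]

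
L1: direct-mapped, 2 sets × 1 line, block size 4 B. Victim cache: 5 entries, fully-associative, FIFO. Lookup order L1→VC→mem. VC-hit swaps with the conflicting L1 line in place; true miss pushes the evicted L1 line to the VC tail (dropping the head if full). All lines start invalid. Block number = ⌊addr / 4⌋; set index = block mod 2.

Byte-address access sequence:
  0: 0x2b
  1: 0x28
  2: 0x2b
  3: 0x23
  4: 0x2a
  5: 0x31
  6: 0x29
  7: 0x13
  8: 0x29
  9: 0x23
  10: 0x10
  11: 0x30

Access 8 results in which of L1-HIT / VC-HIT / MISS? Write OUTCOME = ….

OUTCOME = VC-HIT

  [0] addr=0x2b blk=10 s=0: MISS | VC []
  [1] addr=0x28 blk=10 s=0: L1-HIT | VC []
  [2] addr=0x2b blk=10 s=0: L1-HIT | VC []
  [3] addr=0x23 blk=8 s=0: MISS | VC [10]
  [4] addr=0x2a blk=10 s=0: VC-HIT | VC [8]
  [5] addr=0x31 blk=12 s=0: MISS | VC [8, 10]
  [6] addr=0x29 blk=10 s=0: VC-HIT | VC [8, 12]
  [7] addr=0x13 blk=4 s=0: MISS | VC [8, 12, 10]
  [8] addr=0x29 blk=10 s=0: VC-HIT | VC [8, 12, 4]
  [9] addr=0x23 blk=8 s=0: VC-HIT | VC [10, 12, 4]
  [10] addr=0x10 blk=4 s=0: VC-HIT | VC [10, 12, 8]
  [11] addr=0x30 blk=12 s=0: VC-HIT | VC [10, 4, 8]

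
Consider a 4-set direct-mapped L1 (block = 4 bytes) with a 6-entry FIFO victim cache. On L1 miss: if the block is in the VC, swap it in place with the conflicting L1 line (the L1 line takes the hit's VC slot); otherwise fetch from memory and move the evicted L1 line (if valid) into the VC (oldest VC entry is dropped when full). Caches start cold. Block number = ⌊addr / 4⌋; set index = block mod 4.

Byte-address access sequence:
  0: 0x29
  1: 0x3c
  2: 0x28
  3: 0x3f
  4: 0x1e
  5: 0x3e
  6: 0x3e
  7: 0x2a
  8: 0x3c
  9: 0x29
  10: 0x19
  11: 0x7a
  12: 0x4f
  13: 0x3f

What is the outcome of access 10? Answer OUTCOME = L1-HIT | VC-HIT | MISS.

OUTCOME = MISS

0: 0x29 (blk 10, set 2) → MISS  vc=[]
1: 0x3c (blk 15, set 3) → MISS  vc=[]
2: 0x28 (blk 10, set 2) → L1-HIT  vc=[]
3: 0x3f (blk 15, set 3) → L1-HIT  vc=[]
4: 0x1e (blk 7, set 3) → MISS  vc=[15]
5: 0x3e (blk 15, set 3) → VC-HIT  vc=[7]
6: 0x3e (blk 15, set 3) → L1-HIT  vc=[7]
7: 0x2a (blk 10, set 2) → L1-HIT  vc=[7]
8: 0x3c (blk 15, set 3) → L1-HIT  vc=[7]
9: 0x29 (blk 10, set 2) → L1-HIT  vc=[7]
10: 0x19 (blk 6, set 2) → MISS  vc=[7, 10]
11: 0x7a (blk 30, set 2) → MISS  vc=[7, 10, 6]
12: 0x4f (blk 19, set 3) → MISS  vc=[7, 10, 6, 15]
13: 0x3f (blk 15, set 3) → VC-HIT  vc=[7, 10, 6, 19]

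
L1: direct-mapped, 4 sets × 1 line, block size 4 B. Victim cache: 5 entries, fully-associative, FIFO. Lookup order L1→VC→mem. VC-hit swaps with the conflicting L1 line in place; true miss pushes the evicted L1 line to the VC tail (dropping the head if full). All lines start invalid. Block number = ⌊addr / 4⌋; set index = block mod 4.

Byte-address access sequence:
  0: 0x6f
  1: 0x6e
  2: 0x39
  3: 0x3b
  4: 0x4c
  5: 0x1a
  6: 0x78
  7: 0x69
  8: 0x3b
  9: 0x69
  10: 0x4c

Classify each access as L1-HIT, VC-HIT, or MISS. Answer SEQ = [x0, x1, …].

  [0] addr=0x6f blk=27 s=3: MISS | VC []
  [1] addr=0x6e blk=27 s=3: L1-HIT | VC []
  [2] addr=0x39 blk=14 s=2: MISS | VC []
  [3] addr=0x3b blk=14 s=2: L1-HIT | VC []
  [4] addr=0x4c blk=19 s=3: MISS | VC [27]
  [5] addr=0x1a blk=6 s=2: MISS | VC [27, 14]
  [6] addr=0x78 blk=30 s=2: MISS | VC [27, 14, 6]
  [7] addr=0x69 blk=26 s=2: MISS | VC [27, 14, 6, 30]
  [8] addr=0x3b blk=14 s=2: VC-HIT | VC [27, 26, 6, 30]
  [9] addr=0x69 blk=26 s=2: VC-HIT | VC [27, 14, 6, 30]
  [10] addr=0x4c blk=19 s=3: L1-HIT | VC [27, 14, 6, 30]

SEQ = [MISS, L1-HIT, MISS, L1-HIT, MISS, MISS, MISS, MISS, VC-HIT, VC-HIT, L1-HIT]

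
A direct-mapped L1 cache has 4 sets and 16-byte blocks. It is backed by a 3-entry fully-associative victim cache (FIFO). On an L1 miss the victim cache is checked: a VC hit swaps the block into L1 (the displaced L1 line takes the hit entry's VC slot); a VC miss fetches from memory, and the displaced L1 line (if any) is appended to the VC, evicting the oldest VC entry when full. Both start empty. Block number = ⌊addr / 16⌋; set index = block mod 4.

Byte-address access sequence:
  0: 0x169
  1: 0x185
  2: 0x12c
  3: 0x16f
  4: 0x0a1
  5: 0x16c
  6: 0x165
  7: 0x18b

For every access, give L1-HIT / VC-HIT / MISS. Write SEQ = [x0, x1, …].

SEQ = [MISS, MISS, MISS, VC-HIT, MISS, VC-HIT, L1-HIT, L1-HIT]

  [0] addr=0x169 blk=22 s=2: MISS | VC []
  [1] addr=0x185 blk=24 s=0: MISS | VC []
  [2] addr=0x12c blk=18 s=2: MISS | VC [22]
  [3] addr=0x16f blk=22 s=2: VC-HIT | VC [18]
  [4] addr=0xa1 blk=10 s=2: MISS | VC [18, 22]
  [5] addr=0x16c blk=22 s=2: VC-HIT | VC [18, 10]
  [6] addr=0x165 blk=22 s=2: L1-HIT | VC [18, 10]
  [7] addr=0x18b blk=24 s=0: L1-HIT | VC [18, 10]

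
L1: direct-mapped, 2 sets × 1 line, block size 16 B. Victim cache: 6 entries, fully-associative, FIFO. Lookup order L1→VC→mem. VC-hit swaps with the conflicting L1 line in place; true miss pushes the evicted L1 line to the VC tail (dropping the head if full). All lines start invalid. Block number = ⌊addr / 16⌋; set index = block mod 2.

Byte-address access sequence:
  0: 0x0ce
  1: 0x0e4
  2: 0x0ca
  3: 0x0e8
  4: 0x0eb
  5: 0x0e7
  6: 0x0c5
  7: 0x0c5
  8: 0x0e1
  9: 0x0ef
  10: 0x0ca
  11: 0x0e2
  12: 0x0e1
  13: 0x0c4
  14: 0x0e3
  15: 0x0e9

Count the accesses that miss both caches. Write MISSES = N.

0: 0xce (blk 12, set 0) → MISS  vc=[]
1: 0xe4 (blk 14, set 0) → MISS  vc=[12]
2: 0xca (blk 12, set 0) → VC-HIT  vc=[14]
3: 0xe8 (blk 14, set 0) → VC-HIT  vc=[12]
4: 0xeb (blk 14, set 0) → L1-HIT  vc=[12]
5: 0xe7 (blk 14, set 0) → L1-HIT  vc=[12]
6: 0xc5 (blk 12, set 0) → VC-HIT  vc=[14]
7: 0xc5 (blk 12, set 0) → L1-HIT  vc=[14]
8: 0xe1 (blk 14, set 0) → VC-HIT  vc=[12]
9: 0xef (blk 14, set 0) → L1-HIT  vc=[12]
10: 0xca (blk 12, set 0) → VC-HIT  vc=[14]
11: 0xe2 (blk 14, set 0) → VC-HIT  vc=[12]
12: 0xe1 (blk 14, set 0) → L1-HIT  vc=[12]
13: 0xc4 (blk 12, set 0) → VC-HIT  vc=[14]
14: 0xe3 (blk 14, set 0) → VC-HIT  vc=[12]
15: 0xe9 (blk 14, set 0) → L1-HIT  vc=[12]

MISSES = 2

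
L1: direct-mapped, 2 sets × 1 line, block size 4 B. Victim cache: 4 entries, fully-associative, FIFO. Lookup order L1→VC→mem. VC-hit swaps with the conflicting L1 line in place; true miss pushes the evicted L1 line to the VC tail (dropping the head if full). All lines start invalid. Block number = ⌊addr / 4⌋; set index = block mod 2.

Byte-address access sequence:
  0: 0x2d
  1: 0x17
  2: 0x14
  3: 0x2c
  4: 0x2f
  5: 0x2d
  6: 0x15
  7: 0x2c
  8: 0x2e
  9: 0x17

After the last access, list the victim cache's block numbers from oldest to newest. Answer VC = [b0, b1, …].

  [0] addr=0x2d blk=11 s=1: MISS | VC []
  [1] addr=0x17 blk=5 s=1: MISS | VC [11]
  [2] addr=0x14 blk=5 s=1: L1-HIT | VC [11]
  [3] addr=0x2c blk=11 s=1: VC-HIT | VC [5]
  [4] addr=0x2f blk=11 s=1: L1-HIT | VC [5]
  [5] addr=0x2d blk=11 s=1: L1-HIT | VC [5]
  [6] addr=0x15 blk=5 s=1: VC-HIT | VC [11]
  [7] addr=0x2c blk=11 s=1: VC-HIT | VC [5]
  [8] addr=0x2e blk=11 s=1: L1-HIT | VC [5]
  [9] addr=0x17 blk=5 s=1: VC-HIT | VC [11]

VC = [11]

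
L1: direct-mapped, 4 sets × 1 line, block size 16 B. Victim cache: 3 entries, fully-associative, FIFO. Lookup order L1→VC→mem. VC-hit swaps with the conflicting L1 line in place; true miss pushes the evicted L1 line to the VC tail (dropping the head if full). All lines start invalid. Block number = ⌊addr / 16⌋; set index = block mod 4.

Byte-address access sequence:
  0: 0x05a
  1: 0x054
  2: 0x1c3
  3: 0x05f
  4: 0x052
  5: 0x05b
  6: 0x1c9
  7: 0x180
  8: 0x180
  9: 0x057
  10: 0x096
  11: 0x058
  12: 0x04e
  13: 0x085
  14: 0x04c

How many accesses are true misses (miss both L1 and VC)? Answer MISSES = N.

#0 0x5a→b5/s1 MISS; vc=[]
#1 0x54→b5/s1 L1-HIT; vc=[]
#2 0x1c3→b28/s0 MISS; vc=[]
#3 0x5f→b5/s1 L1-HIT; vc=[]
#4 0x52→b5/s1 L1-HIT; vc=[]
#5 0x5b→b5/s1 L1-HIT; vc=[]
#6 0x1c9→b28/s0 L1-HIT; vc=[]
#7 0x180→b24/s0 MISS; vc=[28]
#8 0x180→b24/s0 L1-HIT; vc=[28]
#9 0x57→b5/s1 L1-HIT; vc=[28]
#10 0x96→b9/s1 MISS; vc=[28,5]
#11 0x58→b5/s1 VC-HIT; vc=[28,9]
#12 0x4e→b4/s0 MISS; vc=[28,9,24]
#13 0x85→b8/s0 MISS; vc=[9,24,4]
#14 0x4c→b4/s0 VC-HIT; vc=[9,24,8]

MISSES = 6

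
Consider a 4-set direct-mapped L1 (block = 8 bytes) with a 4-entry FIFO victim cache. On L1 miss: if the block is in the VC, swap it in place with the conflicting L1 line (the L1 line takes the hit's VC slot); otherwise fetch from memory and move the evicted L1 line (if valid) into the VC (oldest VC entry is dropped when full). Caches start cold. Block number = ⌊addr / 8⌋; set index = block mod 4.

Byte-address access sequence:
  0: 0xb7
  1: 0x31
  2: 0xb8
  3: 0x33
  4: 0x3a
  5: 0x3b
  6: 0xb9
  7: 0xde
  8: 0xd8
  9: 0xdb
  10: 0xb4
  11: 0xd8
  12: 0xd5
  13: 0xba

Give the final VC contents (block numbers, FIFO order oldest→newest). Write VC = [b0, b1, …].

VC = [6, 7, 27, 22]

  [0] addr=0xb7 blk=22 s=2: MISS | VC []
  [1] addr=0x31 blk=6 s=2: MISS | VC [22]
  [2] addr=0xb8 blk=23 s=3: MISS | VC [22]
  [3] addr=0x33 blk=6 s=2: L1-HIT | VC [22]
  [4] addr=0x3a blk=7 s=3: MISS | VC [22, 23]
  [5] addr=0x3b blk=7 s=3: L1-HIT | VC [22, 23]
  [6] addr=0xb9 blk=23 s=3: VC-HIT | VC [22, 7]
  [7] addr=0xde blk=27 s=3: MISS | VC [22, 7, 23]
  [8] addr=0xd8 blk=27 s=3: L1-HIT | VC [22, 7, 23]
  [9] addr=0xdb blk=27 s=3: L1-HIT | VC [22, 7, 23]
  [10] addr=0xb4 blk=22 s=2: VC-HIT | VC [6, 7, 23]
  [11] addr=0xd8 blk=27 s=3: L1-HIT | VC [6, 7, 23]
  [12] addr=0xd5 blk=26 s=2: MISS | VC [6, 7, 23, 22]
  [13] addr=0xba blk=23 s=3: VC-HIT | VC [6, 7, 27, 22]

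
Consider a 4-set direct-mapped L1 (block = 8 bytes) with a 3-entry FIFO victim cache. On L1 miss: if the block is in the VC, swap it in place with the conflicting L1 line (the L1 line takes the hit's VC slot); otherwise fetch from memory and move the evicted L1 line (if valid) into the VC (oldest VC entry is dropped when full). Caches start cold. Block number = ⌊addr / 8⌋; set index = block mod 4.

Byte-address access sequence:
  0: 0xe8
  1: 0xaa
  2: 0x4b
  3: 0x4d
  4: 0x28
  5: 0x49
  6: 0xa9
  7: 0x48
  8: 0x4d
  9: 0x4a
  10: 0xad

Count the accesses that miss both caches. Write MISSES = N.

MISSES = 4

  [0] addr=0xe8 blk=29 s=1: MISS | VC []
  [1] addr=0xaa blk=21 s=1: MISS | VC [29]
  [2] addr=0x4b blk=9 s=1: MISS | VC [29, 21]
  [3] addr=0x4d blk=9 s=1: L1-HIT | VC [29, 21]
  [4] addr=0x28 blk=5 s=1: MISS | VC [29, 21, 9]
  [5] addr=0x49 blk=9 s=1: VC-HIT | VC [29, 21, 5]
  [6] addr=0xa9 blk=21 s=1: VC-HIT | VC [29, 9, 5]
  [7] addr=0x48 blk=9 s=1: VC-HIT | VC [29, 21, 5]
  [8] addr=0x4d blk=9 s=1: L1-HIT | VC [29, 21, 5]
  [9] addr=0x4a blk=9 s=1: L1-HIT | VC [29, 21, 5]
  [10] addr=0xad blk=21 s=1: VC-HIT | VC [29, 9, 5]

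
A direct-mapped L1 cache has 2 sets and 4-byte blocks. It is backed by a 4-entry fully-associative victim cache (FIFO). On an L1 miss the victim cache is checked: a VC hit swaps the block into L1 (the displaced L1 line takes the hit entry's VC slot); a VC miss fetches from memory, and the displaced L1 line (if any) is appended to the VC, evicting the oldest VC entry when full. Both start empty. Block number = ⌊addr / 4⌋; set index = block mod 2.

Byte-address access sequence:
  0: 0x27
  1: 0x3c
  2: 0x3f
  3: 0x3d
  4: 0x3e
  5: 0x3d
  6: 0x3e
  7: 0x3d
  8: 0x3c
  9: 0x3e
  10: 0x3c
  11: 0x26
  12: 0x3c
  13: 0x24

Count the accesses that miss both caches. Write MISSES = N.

0: 0x27 (blk 9, set 1) → MISS  vc=[]
1: 0x3c (blk 15, set 1) → MISS  vc=[9]
2: 0x3f (blk 15, set 1) → L1-HIT  vc=[9]
3: 0x3d (blk 15, set 1) → L1-HIT  vc=[9]
4: 0x3e (blk 15, set 1) → L1-HIT  vc=[9]
5: 0x3d (blk 15, set 1) → L1-HIT  vc=[9]
6: 0x3e (blk 15, set 1) → L1-HIT  vc=[9]
7: 0x3d (blk 15, set 1) → L1-HIT  vc=[9]
8: 0x3c (blk 15, set 1) → L1-HIT  vc=[9]
9: 0x3e (blk 15, set 1) → L1-HIT  vc=[9]
10: 0x3c (blk 15, set 1) → L1-HIT  vc=[9]
11: 0x26 (blk 9, set 1) → VC-HIT  vc=[15]
12: 0x3c (blk 15, set 1) → VC-HIT  vc=[9]
13: 0x24 (blk 9, set 1) → VC-HIT  vc=[15]

MISSES = 2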